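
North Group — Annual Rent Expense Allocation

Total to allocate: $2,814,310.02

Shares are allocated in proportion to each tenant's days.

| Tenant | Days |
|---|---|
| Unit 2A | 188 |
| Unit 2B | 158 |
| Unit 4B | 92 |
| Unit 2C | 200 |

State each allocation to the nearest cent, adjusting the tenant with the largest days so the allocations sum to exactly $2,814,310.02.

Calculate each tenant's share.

Unit 2A: $829,295.12; Unit 2B: $696,960.79; Unit 4B: $405,825.27; Unit 2C: $882,228.84

Sum of days: 188 + 158 + 92 + 200 = 638.
Proportional shares: Unit 2A 829,295.1156; Unit 2B 696,960.7887; Unit 4B 405,825.2693; Unit 2C 882,228.8464.
Rounded to nearest cent: Unit 2A $829,295.12; Unit 2B $696,960.79; Unit 4B $405,825.27; Unit 2C $882,228.85. Sum = $2,814,310.03.
Difference $2,814,310.02 − $2,814,310.03 = −$0.01 applied to largest days (Unit 2C): Unit 2C becomes $882,228.84.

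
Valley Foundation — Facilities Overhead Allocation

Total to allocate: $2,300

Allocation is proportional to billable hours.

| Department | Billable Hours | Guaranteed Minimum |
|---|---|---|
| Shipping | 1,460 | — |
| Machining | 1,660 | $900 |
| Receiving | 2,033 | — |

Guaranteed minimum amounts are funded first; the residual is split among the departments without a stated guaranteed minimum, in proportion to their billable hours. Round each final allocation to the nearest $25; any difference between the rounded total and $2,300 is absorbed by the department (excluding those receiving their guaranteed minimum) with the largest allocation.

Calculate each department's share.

Shipping: $575 | Machining: $900 | Receiving: $825

Minimums first: Machining $900. Residual $1,400.
Residual split over remaining billable hours 3,493: Shipping 585.17 → $575; Receiving 814.83 → $825.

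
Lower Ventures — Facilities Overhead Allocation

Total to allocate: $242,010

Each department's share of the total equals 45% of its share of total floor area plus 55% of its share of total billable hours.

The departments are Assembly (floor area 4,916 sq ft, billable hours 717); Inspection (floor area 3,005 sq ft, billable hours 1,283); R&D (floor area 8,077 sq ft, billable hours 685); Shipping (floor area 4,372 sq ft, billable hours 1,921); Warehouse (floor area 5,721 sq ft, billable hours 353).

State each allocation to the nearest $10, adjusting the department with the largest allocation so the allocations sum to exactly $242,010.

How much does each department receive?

Totals — floor area 26,091, billable hours 4,959.
Blended shares (45% floor area + 55% billable hours): Assembly 0.1643; Inspection 0.1941; R&D 0.2153; Shipping 0.2885; Warehouse 0.1378.
Raw shares: Assembly 39,764.65; Inspection 46,980.20; R&D 52,099.82; Shipping 69,810.78; Warehouse 33,354.54.
Rounded to nearest $10: Assembly $39,760; Inspection $46,980; R&D $52,100; Shipping $69,810; Warehouse $33,350. Sum = $242,000.
Difference $242,010 − $242,000 = +$10 applied to largest allocation (Shipping): Shipping becomes $69,820.

Assembly: $39,760 | Inspection: $46,980 | R&D: $52,100 | Shipping: $69,820 | Warehouse: $33,350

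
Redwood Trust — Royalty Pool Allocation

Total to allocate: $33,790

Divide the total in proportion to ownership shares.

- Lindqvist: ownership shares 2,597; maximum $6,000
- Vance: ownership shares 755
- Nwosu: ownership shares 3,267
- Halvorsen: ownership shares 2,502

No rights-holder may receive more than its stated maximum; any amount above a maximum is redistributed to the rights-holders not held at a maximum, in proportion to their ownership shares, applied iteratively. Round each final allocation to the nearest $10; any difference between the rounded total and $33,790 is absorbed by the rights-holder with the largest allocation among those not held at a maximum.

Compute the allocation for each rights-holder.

Total ownership shares = 9,121.
Proportional shares (ignoring caps): Lindqvist 9,620.94; Vance 2,797.00; Nwosu 12,103.05; Halvorsen 9,269.00.
Capped: Lindqvist ($6,000); remaining pool $27,790 reallocated over remaining ownership shares 6,524.
Shares after redistribution: Vance 3,216.04 → $3,220; Nwosu 13,916.30 → $13,920; Halvorsen 10,657.66 → $10,660.
Rounding difference −$10 applied to Nwosu → $13,910.

Lindqvist: $6,000 · Vance: $3,220 · Nwosu: $13,910 · Halvorsen: $10,660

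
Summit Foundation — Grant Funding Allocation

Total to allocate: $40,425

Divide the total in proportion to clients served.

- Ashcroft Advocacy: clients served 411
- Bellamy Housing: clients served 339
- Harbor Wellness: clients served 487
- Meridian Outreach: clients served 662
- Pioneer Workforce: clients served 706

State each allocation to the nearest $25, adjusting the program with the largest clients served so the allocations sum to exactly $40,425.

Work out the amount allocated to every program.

Ashcroft Advocacy: $6,375 | Bellamy Housing: $5,250 | Harbor Wellness: $7,550 | Meridian Outreach: $10,275 | Pioneer Workforce: $10,975

Sum of clients served: 411 + 339 + 487 + 662 + 706 = 2,605.
Proportional shares: Ashcroft Advocacy 6,377.99; Bellamy Housing 5,260.68; Harbor Wellness 7,557.38; Meridian Outreach 10,273.07; Pioneer Workforce 10,955.87.
At nearest $25: Ashcroft Advocacy $6,375; Bellamy Housing $5,250; Harbor Wellness $7,550; Meridian Outreach $10,275; Pioneer Workforce $10,950. Sum = $40,400.
Difference $40,425 − $40,400 = +$25 applied to largest clients served (Pioneer Workforce): Pioneer Workforce becomes $10,975.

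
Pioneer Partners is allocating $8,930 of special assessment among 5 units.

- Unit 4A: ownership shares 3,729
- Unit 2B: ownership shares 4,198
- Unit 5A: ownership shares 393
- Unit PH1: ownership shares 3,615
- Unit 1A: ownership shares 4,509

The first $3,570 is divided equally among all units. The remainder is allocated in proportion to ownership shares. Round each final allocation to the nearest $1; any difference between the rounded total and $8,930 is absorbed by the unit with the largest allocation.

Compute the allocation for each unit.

First tranche $3,570 split equally: $714 each.
Remainder $5,360 by ownership shares (total 16,444): Unit 4A 1,215.49 → $1,215; Unit 2B 1,368.36 → $1,368; Unit 5A 128.10 → $128; Unit PH1 1,178.33 → $1,178; Unit 1A 1,469.73 → $1,470.
Rounding difference +$1 on remainder applied to Unit 1A.
Totals: Unit 4A $714 + $1,215 = $1,929; Unit 2B $714 + $1,368 = $2,082; Unit 5A $714 + $128 = $842; Unit PH1 $714 + $1,178 = $1,892; Unit 1A $714 + $1,471 = $2,185.

Unit 4A: $1,929 | Unit 2B: $2,082 | Unit 5A: $842 | Unit PH1: $1,892 | Unit 1A: $2,185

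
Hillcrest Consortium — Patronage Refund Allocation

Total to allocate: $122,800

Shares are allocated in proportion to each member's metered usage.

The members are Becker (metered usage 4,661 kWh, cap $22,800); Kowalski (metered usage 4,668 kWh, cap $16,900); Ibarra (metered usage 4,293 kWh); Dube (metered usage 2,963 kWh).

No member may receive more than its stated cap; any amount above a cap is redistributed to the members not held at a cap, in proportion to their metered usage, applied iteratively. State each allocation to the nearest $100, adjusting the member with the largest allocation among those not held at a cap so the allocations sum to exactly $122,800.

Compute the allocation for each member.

Metered usage total: 16,585.
Unconstrained shares: Becker 34,511.35; Kowalski 34,563.18; Ibarra 31,786.58; Dube 21,938.88.
Capped: Becker ($22,800), Kowalski ($16,900); balance $83,100 reallocated over remaining metered usage 7,256.
Redistributed shares: Ibarra 49,165.97 → $49,200; Dube 33,934.03 → $33,900.

Becker: $22,800 | Kowalski: $16,900 | Ibarra: $49,200 | Dube: $33,900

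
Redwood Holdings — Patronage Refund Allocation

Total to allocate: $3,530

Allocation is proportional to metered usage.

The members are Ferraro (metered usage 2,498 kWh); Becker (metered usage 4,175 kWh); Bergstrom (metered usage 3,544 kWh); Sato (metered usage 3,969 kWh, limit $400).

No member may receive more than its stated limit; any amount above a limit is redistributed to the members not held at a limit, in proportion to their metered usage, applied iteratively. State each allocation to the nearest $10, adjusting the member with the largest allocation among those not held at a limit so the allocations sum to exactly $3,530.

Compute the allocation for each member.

Total metered usage = 14,186.
Pro-rata shares before constraints: Ferraro 621.59; Becker 1,038.89; Bergstrom 881.88; Sato 987.63.
Held at cap: Sato ($400); residual $3,130 reallocated over remaining metered usage 10,217.
Shares after redistribution: Ferraro 765.27 → $770; Becker 1,279.02 → $1,280; Bergstrom 1,085.71 → $1,090.
Rounding difference −$10 applied to Becker → $1,270.

Ferraro: $770 | Becker: $1,270 | Bergstrom: $1,090 | Sato: $400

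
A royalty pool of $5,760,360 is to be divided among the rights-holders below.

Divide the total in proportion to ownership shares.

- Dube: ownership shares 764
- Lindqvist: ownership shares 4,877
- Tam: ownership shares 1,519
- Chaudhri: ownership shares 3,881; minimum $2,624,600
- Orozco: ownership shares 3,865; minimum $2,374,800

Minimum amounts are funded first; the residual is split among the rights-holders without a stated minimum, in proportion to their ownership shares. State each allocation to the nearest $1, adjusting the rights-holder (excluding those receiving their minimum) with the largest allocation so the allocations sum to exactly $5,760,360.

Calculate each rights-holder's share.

Dube: $81,197; Lindqvist: $518,325; Tam: $161,438; Chaudhri: $2,624,600; Orozco: $2,374,800

Guaranteed amounts: Chaudhri $2,624,600; Orozco $2,374,800. Residual $760,960.
Residual split over remaining ownership shares 7,160: Dube 81,197.41 → $81,197; Lindqvist 518,324.29 → $518,324; Tam 161,438.30 → $161,438.
Rounding difference +$1 applied to Lindqvist → $518,325.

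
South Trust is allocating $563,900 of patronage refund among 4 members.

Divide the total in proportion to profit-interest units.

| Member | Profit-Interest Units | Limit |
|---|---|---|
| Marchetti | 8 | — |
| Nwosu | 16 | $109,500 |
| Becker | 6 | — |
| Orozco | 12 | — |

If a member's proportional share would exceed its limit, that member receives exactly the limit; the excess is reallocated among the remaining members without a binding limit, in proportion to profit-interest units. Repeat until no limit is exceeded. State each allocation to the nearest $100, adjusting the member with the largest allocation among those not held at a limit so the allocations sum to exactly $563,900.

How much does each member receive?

Sum of profit-interest units: 42.
Pro-rata shares before constraints: Marchetti 107,409.52; Nwosu 214,819.05; Becker 80,557.14; Orozco 161,114.29.
Held at cap: Nwosu ($109,500); residual $454,400 reallocated over remaining profit-interest units 26.
Shares after redistribution: Marchetti 139,815.38 → $139,800; Becker 104,861.54 → $104,900; Orozco 209,723.08 → $209,700.

Marchetti: $139,800; Nwosu: $109,500; Becker: $104,900; Orozco: $209,700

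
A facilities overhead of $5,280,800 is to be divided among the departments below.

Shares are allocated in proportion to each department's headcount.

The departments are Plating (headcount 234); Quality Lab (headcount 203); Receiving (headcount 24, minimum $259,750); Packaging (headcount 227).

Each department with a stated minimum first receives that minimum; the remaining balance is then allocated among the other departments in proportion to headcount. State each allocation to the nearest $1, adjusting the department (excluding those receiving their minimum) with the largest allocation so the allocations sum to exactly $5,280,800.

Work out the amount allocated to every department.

Plating: $1,769,466 | Quality Lab: $1,535,050 | Receiving: $259,750 | Packaging: $1,716,534

Fund the minimums — Receiving $259,750. Residual $5,021,050.
Residual split over remaining headcount 664: Plating 1,769,466.42 → $1,769,466; Quality Lab 1,535,049.92 → $1,535,050; Packaging 1,716,533.66 → $1,716,534.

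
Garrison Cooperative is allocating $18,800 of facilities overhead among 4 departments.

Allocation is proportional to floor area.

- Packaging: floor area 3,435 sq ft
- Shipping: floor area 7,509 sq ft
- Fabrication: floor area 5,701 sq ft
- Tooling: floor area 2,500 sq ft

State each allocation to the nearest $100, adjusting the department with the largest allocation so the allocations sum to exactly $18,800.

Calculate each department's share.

Packaging: $3,400 | Shipping: $7,300 | Fabrication: $5,600 | Tooling: $2,500

Sum of floor area: 19,145.
Raw shares: Packaging 3,435/19,145 × $18,800 = 3,373.10; Shipping 7,509/19,145 × $18,800 = 7,373.69; Fabrication 5,701/19,145 × $18,800 = 5,598.27; Tooling 2,500/19,145 × $18,800 = 2,454.95.
Rounded to nearest $100: Packaging $3,400; Shipping $7,400; Fabrication $5,600; Tooling $2,500. Sum = $18,900.
Difference $18,800 − $18,900 = −$100 applied to largest allocation (Shipping): Shipping becomes $7,300.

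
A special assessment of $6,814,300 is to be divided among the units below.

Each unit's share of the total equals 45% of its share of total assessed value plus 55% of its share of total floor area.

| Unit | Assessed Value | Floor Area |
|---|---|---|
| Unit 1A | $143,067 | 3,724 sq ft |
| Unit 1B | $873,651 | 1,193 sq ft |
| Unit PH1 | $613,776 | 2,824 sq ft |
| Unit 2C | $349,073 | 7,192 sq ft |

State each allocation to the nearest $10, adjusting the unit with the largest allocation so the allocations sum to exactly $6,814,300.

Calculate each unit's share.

Unit 1A: $1,156,260; Unit 1B: $1,652,740; Unit PH1: $1,659,530; Unit 2C: $2,345,770

Assessed value total 1,979,567; floor area total 14,933.
Composite weights (45% assessed value + 55% floor area): Unit 1A 0.1697; Unit 1B 0.2425; Unit PH1 0.2435; Unit 2C 0.3442.
Raw shares: Unit 1A 1,156,261.67; Unit 1B 1,652,740.82; Unit PH1 1,659,529.46; Unit 2C 2,345,768.04.
After rounding ($10): Unit 1A $1,156,260; Unit 1B $1,652,740; Unit PH1 $1,659,530; Unit 2C $2,345,770. Sum = $6,814,300.
Rounded total matches; no reconciliation needed.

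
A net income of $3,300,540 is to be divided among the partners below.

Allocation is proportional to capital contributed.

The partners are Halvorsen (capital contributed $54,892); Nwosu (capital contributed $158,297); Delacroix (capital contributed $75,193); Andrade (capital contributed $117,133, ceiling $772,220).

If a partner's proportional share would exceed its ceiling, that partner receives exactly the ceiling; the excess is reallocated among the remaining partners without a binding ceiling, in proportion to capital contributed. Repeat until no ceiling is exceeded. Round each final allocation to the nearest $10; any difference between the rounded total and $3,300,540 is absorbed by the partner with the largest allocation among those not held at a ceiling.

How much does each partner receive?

Total capital contributed = 405,515.
Pro-rata shares before constraints: Halvorsen 446,773.22; Nwosu 1,288,400.13; Delacroix 612,005.73; Andrade 953,360.92.
Capped: Andrade ($772,220); remaining pool $2,528,320 reallocated over remaining capital contributed 288,382.
Redistributed shares: Halvorsen 481,252.44 → $481,250; Nwosu 1,387,830.97 → $1,387,830; Delacroix 659,236.59 → $659,240.

Halvorsen: $481,250; Nwosu: $1,387,830; Delacroix: $659,240; Andrade: $772,220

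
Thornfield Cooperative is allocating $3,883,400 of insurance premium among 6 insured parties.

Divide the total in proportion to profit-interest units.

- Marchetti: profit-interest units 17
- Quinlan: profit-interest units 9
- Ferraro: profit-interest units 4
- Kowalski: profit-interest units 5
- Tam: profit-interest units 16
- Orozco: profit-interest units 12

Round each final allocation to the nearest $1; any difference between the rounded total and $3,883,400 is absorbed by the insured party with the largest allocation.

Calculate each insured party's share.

Marchetti: $1,047,903; Quinlan: $554,771; Ferraro: $246,565; Kowalski: $308,206; Tam: $986,260; Orozco: $739,695

Profit-interest units total: 63.
Raw shares: Marchetti 17/63 × $3,883,400 = 1,047,901.59; Quinlan 9/63 × $3,883,400 = 554,771.43; Ferraro 4/63 × $3,883,400 = 246,565.08; Kowalski 5/63 × $3,883,400 = 308,206.35; Tam 16/63 × $3,883,400 = 986,260.32; Orozco 12/63 × $3,883,400 = 739,695.24.
After rounding ($1): Marchetti $1,047,902; Quinlan $554,771; Ferraro $246,565; Kowalski $308,206; Tam $986,260; Orozco $739,695. Sum = $3,883,399.
Difference $3,883,400 − $3,883,399 = +$1 applied to largest allocation (Marchetti): Marchetti becomes $1,047,903.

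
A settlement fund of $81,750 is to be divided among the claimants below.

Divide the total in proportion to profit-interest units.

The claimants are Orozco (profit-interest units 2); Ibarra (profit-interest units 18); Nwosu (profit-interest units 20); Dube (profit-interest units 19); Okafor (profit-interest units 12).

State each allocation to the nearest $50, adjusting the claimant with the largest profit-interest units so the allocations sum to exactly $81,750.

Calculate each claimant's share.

Orozco: $2,300 | Ibarra: $20,750 | Nwosu: $23,000 | Dube: $21,900 | Okafor: $13,800

Profit-interest units total: 71.
Pro-rata amounts: Orozco 2/71 × $81,750 = 2,302.82; Ibarra 18/71 × $81,750 = 20,725.35; Nwosu 20/71 × $81,750 = 23,028.17; Dube 19/71 × $81,750 = 21,876.76; Okafor 12/71 × $81,750 = 13,816.90.
At nearest $50: Orozco $2,300; Ibarra $20,750; Nwosu $23,050; Dube $21,900; Okafor $13,800. Sum = $81,800.
Difference $81,750 − $81,800 = −$50 applied to largest profit-interest units (Nwosu): Nwosu becomes $23,000.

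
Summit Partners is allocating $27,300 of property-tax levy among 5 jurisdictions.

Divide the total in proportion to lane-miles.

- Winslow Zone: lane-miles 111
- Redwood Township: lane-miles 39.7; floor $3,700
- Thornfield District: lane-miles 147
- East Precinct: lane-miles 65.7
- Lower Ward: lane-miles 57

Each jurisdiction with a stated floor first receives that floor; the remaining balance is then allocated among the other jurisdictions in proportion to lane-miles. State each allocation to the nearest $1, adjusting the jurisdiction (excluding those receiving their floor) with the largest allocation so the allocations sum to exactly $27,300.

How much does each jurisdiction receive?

Fund the minimums — Redwood Township $3,700. Balance $23,600.
Balance split over remaining lane-miles 380.7: Winslow Zone 6,881.01 → $6,881; Thornfield District 9,112.69 → $9,113; East Precinct 4,072.81 → $4,073; Lower Ward 3,533.49 → $3,533.

Winslow Zone: $6,881 | Redwood Township: $3,700 | Thornfield District: $9,113 | East Precinct: $4,073 | Lower Ward: $3,533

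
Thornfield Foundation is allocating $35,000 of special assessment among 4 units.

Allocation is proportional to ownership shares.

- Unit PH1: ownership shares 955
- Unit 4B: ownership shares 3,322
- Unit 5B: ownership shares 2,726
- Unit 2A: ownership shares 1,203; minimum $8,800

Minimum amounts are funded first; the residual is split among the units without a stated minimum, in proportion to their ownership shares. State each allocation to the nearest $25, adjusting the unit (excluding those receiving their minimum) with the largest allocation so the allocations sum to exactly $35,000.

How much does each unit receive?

Guaranteed amounts: Unit 2A $8,800. Residual $26,200.
Residual split over remaining ownership shares 7,003: Unit PH1 3,572.90 → $3,575; Unit 4B 12,428.44 → $12,425; Unit 5B 10,198.66 → $10,200.

Unit PH1: $3,575 · Unit 4B: $12,425 · Unit 5B: $10,200 · Unit 2A: $8,800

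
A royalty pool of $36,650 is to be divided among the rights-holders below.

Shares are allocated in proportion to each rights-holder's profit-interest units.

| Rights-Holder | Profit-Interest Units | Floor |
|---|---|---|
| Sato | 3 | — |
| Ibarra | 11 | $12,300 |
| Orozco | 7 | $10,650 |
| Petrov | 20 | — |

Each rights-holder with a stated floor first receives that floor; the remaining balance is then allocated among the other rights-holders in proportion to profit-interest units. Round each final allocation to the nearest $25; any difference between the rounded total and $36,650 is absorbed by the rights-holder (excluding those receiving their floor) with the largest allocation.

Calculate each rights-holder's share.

Sato: $1,775 | Ibarra: $12,300 | Orozco: $10,650 | Petrov: $11,925

Guaranteed amounts: Ibarra $12,300; Orozco $10,650. Balance $13,700.
Balance split over remaining profit-interest units 23: Sato 1,786.96 → $1,775; Petrov 11,913.04 → $11,925.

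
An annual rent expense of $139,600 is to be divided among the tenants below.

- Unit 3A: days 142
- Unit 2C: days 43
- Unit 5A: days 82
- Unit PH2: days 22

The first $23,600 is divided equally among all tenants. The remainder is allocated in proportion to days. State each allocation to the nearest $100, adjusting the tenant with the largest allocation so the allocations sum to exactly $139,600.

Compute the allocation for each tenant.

Unit 3A: $62,900 | Unit 2C: $23,200 | Unit 5A: $38,800 | Unit PH2: $14,700

$23,600 shared equally gives $5,900 per tenant.
Remainder $116,000 by days (total 289): Unit 3A 56,996.54 → $57,000; Unit 2C 17,259.52 → $17,300; Unit 5A 32,913.49 → $32,900; Unit PH2 8,830.45 → $8,800.
Totals: Unit 3A $5,900 + $57,000 = $62,900; Unit 2C $5,900 + $17,300 = $23,200; Unit 5A $5,900 + $32,900 = $38,800; Unit PH2 $5,900 + $8,800 = $14,700.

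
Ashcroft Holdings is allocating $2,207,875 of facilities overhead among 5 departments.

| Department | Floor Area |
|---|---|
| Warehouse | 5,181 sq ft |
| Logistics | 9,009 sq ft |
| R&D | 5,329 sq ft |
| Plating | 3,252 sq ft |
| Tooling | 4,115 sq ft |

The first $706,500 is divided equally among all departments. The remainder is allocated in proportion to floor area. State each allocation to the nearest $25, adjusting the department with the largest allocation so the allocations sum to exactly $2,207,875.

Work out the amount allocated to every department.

Warehouse: $430,625 · Logistics: $644,375 · R&D: $438,875 · Plating: $322,900 · Tooling: $371,100

$706,500 shared equally gives $141,300 per department.
Remainder $1,501,375 by floor area (total 26,886): Warehouse 289,318.75 → $289,325; Logistics 503,082.92 → $503,075; R&D 297,583.40 → $297,575; Plating 181,599.03 → $181,600; Tooling 229,790.90 → $229,800.
Totals: Warehouse $141,300 + $289,325 = $430,625; Logistics $141,300 + $503,075 = $644,375; R&D $141,300 + $297,575 = $438,875; Plating $141,300 + $181,600 = $322,900; Tooling $141,300 + $229,800 = $371,100.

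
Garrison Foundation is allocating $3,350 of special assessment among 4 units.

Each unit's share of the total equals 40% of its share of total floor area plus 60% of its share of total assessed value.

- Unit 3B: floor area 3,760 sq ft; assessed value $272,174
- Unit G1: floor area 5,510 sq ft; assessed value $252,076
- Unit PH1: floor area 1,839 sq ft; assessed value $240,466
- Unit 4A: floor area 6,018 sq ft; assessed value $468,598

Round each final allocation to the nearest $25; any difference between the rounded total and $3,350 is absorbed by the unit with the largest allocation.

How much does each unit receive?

Totals — floor area 17,127, assessed value 1,233,314.
Composite weights (40% floor area + 60% assessed value): Unit 3B 0.2202; Unit G1 0.2513; Unit PH1 0.1599; Unit 4A 0.3685.
Unrounded shares: Unit 3B 737.76; Unit G1 841.92; Unit PH1 535.78; Unit 4A 1,234.54.
After rounding ($25): Unit 3B $750; Unit G1 $850; Unit PH1 $525; Unit 4A $1,225. Sum = $3,350.
Sum already equals the total — no adjustment.

Unit 3B: $750 | Unit G1: $850 | Unit PH1: $525 | Unit 4A: $1,225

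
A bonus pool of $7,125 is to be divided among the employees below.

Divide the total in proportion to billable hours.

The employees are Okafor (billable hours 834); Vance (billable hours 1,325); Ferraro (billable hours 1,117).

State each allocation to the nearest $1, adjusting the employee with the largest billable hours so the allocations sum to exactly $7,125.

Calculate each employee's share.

Okafor: $1,814 | Vance: $2,882 | Ferraro: $2,429

Sum of billable hours: 834 + 1,325 + 1,117 = 3,276.
Pro-rata amounts: Okafor 1,813.87; Vance 2,881.75; Ferraro 2,429.37.
At nearest $1: Okafor $1,814; Vance $2,882; Ferraro $2,429. Sum = $7,125.
No rounding difference to absorb.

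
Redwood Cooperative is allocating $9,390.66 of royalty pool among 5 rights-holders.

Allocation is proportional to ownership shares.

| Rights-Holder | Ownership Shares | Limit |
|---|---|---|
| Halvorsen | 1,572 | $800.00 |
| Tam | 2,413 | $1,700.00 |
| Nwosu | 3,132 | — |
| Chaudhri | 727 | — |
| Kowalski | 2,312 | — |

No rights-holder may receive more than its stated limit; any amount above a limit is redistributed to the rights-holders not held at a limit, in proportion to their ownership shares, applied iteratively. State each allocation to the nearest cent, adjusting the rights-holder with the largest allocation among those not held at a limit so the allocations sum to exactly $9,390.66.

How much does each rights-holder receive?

Halvorsen: $800.00 | Tam: $1,700.00 | Nwosu: $3,497.26 | Chaudhri: $811.78 | Kowalski: $2,581.62

Total ownership shares = 10,156.
Pro-rata shares before constraints: Halvorsen 1,453.5366; Tam 2,231.1602; Nwosu 2,895.9775; Chaudhri 672.2144; Kowalski 2,137.7714.
Cap binds for Halvorsen ($800.00), Tam ($1,700.00); residual $6,890.66 reallocated over remaining ownership shares 6,171.
Remaining shares: Nwosu 3,497.2528 → $3,497.25; Chaudhri 811.7825 → $811.78; Kowalski 2,581.6247 → $2,581.62.
Rounding difference +$0.01 applied to Nwosu → $3,497.26.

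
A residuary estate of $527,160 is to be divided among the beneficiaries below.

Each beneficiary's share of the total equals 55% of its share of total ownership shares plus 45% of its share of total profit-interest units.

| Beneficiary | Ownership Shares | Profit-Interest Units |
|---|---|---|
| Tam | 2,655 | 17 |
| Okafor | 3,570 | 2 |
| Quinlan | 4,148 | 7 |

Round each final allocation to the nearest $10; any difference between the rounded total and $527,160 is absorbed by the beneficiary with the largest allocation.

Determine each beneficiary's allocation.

Tam: $229,320 · Okafor: $118,030 · Quinlan: $179,810

Ownership shares total 10,373; profit-interest units total 26.
Combined weights (55% ownership shares + 45% profit-interest units): Tam 0.4350; Okafor 0.2239; Quinlan 0.3411.
Raw shares: Tam 229,317.18; Okafor 118,033.70; Quinlan 179,809.12.
At nearest $10: Tam $229,320; Okafor $118,030; Quinlan $179,810. Sum = $527,160.
Sum already equals the total — no adjustment.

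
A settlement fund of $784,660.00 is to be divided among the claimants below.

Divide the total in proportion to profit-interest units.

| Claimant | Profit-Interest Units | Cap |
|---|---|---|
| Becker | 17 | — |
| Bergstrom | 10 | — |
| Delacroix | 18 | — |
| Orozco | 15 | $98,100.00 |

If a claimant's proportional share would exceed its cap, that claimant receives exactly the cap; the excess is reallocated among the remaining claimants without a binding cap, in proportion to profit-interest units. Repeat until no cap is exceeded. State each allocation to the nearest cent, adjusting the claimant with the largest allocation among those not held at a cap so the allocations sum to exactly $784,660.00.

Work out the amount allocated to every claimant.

Total profit-interest units = 60.
Unconstrained shares: Becker 222,320.3333; Bergstrom 130,776.6667; Delacroix 235,398.0000; Orozco 196,165.0000.
Cap binds for Orozco ($98,100.00); balance $686,560.00 reallocated over remaining profit-interest units 45.
Shares after redistribution: Becker 259,367.1111 → $259,367.11; Bergstrom 152,568.8889 → $152,568.89; Delacroix 274,624.0000 → $274,624.00.

Becker: $259,367.11 | Bergstrom: $152,568.89 | Delacroix: $274,624.00 | Orozco: $98,100.00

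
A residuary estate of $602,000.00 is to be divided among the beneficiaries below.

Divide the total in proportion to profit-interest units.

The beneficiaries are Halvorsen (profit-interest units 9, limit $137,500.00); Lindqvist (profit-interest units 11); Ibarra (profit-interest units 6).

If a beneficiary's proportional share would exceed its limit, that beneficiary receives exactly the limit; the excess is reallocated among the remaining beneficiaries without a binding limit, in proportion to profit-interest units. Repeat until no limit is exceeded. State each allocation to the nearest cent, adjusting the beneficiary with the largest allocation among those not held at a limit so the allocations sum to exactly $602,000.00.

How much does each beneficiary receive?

Halvorsen: $137,500.00 | Lindqvist: $300,558.82 | Ibarra: $163,941.18

Combined profit-interest units = 26.
Proportional shares (ignoring caps): Halvorsen 208,384.6154; Lindqvist 254,692.3077; Ibarra 138,923.0769.
Capped: Halvorsen ($137,500.00); remaining pool $464,500.00 reallocated over remaining profit-interest units 17.
Shares after redistribution: Lindqvist 300,558.8235 → $300,558.82; Ibarra 163,941.1765 → $163,941.18.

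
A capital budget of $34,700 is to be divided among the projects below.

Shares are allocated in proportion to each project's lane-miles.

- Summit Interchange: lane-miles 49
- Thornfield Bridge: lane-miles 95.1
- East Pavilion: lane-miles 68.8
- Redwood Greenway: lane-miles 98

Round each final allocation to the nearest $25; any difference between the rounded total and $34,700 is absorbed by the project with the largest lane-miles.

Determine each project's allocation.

Sum of lane-miles: 310.9.
Raw shares: Summit Interchange 49/310.9 × $34,700 = 5,468.96; Thornfield Bridge 95.1/310.9 × $34,700 = 10,614.25; East Pavilion 68.8/310.9 × $34,700 = 7,678.87; Redwood Greenway 98/310.9 × $34,700 = 10,937.92.
After rounding ($25): Summit Interchange $5,475; Thornfield Bridge $10,625; East Pavilion $7,675; Redwood Greenway $10,950. Sum = $34,725.
Difference $34,700 − $34,725 = −$25 applied to largest lane-miles (Redwood Greenway): Redwood Greenway becomes $10,925.

Summit Interchange: $5,475 · Thornfield Bridge: $10,625 · East Pavilion: $7,675 · Redwood Greenway: $10,925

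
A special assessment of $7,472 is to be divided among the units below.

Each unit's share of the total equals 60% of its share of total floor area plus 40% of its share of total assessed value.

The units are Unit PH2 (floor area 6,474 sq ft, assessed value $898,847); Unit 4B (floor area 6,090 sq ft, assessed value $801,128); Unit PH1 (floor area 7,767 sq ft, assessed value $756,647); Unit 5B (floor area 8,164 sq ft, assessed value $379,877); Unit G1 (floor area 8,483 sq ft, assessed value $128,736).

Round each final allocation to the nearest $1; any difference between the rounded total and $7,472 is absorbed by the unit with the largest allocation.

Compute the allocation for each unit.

Unit PH2: $1,691 | Unit 4B: $1,546 | Unit PH1: $1,704 | Unit 5B: $1,373 | Unit G1: $1,158

Totals — floor area 36,978, assessed value 2,965,235.
Blended shares (60% floor area + 40% assessed value): Unit PH2 0.2263; Unit 4B 0.2069; Unit PH1 0.2281; Unit 5B 0.1837; Unit G1 0.1550.
Unrounded shares: Unit PH2 1,690.90; Unit 4B 1,545.84; Unit PH1 1,704.33; Unit 5B 1,372.70; Unit G1 1,158.24.
Rounded to nearest $1: Unit PH2 $1,691; Unit 4B $1,546; Unit PH1 $1,704; Unit 5B $1,373; Unit G1 $1,158. Sum = $7,472.
Sum already equals the total — no adjustment.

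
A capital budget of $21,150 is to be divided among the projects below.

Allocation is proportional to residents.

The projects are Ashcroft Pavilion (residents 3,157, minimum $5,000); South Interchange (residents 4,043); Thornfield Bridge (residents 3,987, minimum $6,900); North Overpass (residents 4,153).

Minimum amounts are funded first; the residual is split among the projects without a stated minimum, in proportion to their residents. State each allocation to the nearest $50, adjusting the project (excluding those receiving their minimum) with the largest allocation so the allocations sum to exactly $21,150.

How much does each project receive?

Ashcroft Pavilion: $5,000; South Interchange: $4,550; Thornfield Bridge: $6,900; North Overpass: $4,700

Minimums first: Ashcroft Pavilion $5,000; Thornfield Bridge $6,900. Residual $9,250.
Residual split over remaining residents 8,196: South Interchange 4,562.93 → $4,550; North Overpass 4,687.07 → $4,700.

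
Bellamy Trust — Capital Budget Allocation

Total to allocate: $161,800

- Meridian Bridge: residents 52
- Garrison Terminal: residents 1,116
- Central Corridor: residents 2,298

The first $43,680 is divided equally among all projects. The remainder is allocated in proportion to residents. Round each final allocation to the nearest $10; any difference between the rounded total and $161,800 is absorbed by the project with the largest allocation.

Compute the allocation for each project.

Meridian Bridge: $16,330 · Garrison Terminal: $52,590 · Central Corridor: $92,880

Equal tier: $43,680 ÷ 3 = $14,560 apiece.
Remainder $118,120 by residents (total 3,466): Meridian Bridge 1,772.14 → $1,770; Garrison Terminal 38,032.87 → $38,030; Central Corridor 78,314.99 → $78,310.
Rounding difference +$10 on remainder applied to Central Corridor.
Totals: Meridian Bridge $14,560 + $1,770 = $16,330; Garrison Terminal $14,560 + $38,030 = $52,590; Central Corridor $14,560 + $78,320 = $92,880.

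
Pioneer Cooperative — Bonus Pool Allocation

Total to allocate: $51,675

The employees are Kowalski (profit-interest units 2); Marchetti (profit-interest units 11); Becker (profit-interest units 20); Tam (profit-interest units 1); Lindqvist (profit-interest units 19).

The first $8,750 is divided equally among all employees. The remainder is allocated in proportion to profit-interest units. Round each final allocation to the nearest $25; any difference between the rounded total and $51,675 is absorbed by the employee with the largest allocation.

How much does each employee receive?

Kowalski: $3,375 · Marchetti: $10,650 · Becker: $17,950 · Tam: $2,550 · Lindqvist: $17,150

$8,750 shared equally gives $1,750 per employee.
Remainder $42,925 by profit-interest units (total 53): Kowalski 1,619.81 → $1,625; Marchetti 8,908.96 → $8,900; Becker 16,198.11 → $16,200; Tam 809.91 → $800; Lindqvist 15,388.21 → $15,400.
Totals: Kowalski $1,750 + $1,625 = $3,375; Marchetti $1,750 + $8,900 = $10,650; Becker $1,750 + $16,200 = $17,950; Tam $1,750 + $800 = $2,550; Lindqvist $1,750 + $15,400 = $17,150.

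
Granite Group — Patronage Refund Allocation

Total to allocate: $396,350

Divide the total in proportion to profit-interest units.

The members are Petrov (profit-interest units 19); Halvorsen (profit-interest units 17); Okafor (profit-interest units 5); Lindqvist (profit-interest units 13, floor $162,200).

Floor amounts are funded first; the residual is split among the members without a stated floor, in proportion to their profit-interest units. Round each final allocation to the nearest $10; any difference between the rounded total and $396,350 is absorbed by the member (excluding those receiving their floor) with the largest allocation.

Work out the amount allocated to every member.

Guaranteed amounts: Lindqvist $162,200. Balance $234,150.
Balance split over remaining profit-interest units 41: Petrov 108,508.54 → $108,510; Halvorsen 97,086.59 → $97,090; Okafor 28,554.88 → $28,550.

Petrov: $108,510; Halvorsen: $97,090; Okafor: $28,550; Lindqvist: $162,200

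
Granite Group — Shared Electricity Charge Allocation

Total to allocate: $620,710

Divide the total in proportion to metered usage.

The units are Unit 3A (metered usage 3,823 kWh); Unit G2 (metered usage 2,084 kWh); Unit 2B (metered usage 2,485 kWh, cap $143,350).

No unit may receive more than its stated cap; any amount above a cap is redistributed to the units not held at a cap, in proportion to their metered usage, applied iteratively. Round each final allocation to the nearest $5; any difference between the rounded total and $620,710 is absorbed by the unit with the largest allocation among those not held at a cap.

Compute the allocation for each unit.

Unit 3A: $308,945; Unit G2: $168,415; Unit 2B: $143,350

Total metered usage = 8,392.
Unconstrained shares: Unit 3A 282,766.25; Unit G2 154,142.00; Unit 2B 183,801.76.
Cap binds for Unit 2B ($143,350); remaining pool $477,360 reallocated over remaining metered usage 5,907.
Remaining shares: Unit 3A 308,946.55 → $308,945; Unit G2 168,413.45 → $168,415.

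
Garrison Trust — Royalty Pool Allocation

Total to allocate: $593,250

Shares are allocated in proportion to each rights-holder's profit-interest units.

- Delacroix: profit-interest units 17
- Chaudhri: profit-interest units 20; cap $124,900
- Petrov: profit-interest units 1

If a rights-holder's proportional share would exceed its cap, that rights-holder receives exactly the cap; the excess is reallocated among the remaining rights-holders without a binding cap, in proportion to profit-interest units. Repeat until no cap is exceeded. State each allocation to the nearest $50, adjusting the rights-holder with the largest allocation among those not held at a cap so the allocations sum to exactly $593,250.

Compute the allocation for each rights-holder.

Total profit-interest units = 38.
Proportional shares (ignoring caps): Delacroix 265,401.32; Chaudhri 312,236.84; Petrov 15,611.84.
Held at cap: Chaudhri ($124,900); remaining pool $468,350 reallocated over remaining profit-interest units 18.
Remaining shares: Delacroix 442,330.56 → $442,350; Petrov 26,019.44 → $26,000.

Delacroix: $442,350 | Chaudhri: $124,900 | Petrov: $26,000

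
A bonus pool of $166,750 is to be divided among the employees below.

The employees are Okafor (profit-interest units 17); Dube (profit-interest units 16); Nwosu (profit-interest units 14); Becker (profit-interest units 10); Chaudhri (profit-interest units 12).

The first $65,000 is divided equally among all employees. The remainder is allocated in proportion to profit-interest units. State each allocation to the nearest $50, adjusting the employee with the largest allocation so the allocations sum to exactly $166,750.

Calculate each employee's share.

Equal tier: $65,000 ÷ 5 = $13,000 apiece.
Remainder $101,750 by profit-interest units (total 69): Okafor 25,068.84 → $25,050; Dube 23,594.20 → $23,600; Nwosu 20,644.93 → $20,650; Becker 14,746.38 → $14,750; Chaudhri 17,695.65 → $17,700.
Totals: Okafor $13,000 + $25,050 = $38,050; Dube $13,000 + $23,600 = $36,600; Nwosu $13,000 + $20,650 = $33,650; Becker $13,000 + $14,750 = $27,750; Chaudhri $13,000 + $17,700 = $30,700.

Okafor: $38,050 · Dube: $36,600 · Nwosu: $33,650 · Becker: $27,750 · Chaudhri: $30,700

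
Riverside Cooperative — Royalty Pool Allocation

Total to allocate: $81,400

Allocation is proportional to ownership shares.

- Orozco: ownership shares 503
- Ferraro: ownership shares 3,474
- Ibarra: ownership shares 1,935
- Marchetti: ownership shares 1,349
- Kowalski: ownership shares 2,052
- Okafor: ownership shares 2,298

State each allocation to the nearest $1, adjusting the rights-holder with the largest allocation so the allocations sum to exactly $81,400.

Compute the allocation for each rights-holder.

Orozco: $3,526; Ferraro: $24,356; Ibarra: $13,565; Marchetti: $9,457; Kowalski: $14,386; Okafor: $16,110

Sum of ownership shares: 11,611.
Proportional shares: Orozco 503/11,611 × $81,400 = 3,526.33; Ferraro 3,474/11,611 × $81,400 = 24,354.80; Ibarra 1,935/11,611 × $81,400 = 13,565.498; Marchetti 1,349/11,611 × $81,400 = 9,457.29; Kowalski 2,052/11,611 × $81,400 = 14,385.74; Okafor 2,298/11,611 × $81,400 = 16,110.34.
Rounded to nearest $1: Orozco $3,526; Ferraro $24,355; Ibarra $13,565; Marchetti $9,457; Kowalski $14,386; Okafor $16,110. Sum = $81,399.
Difference $81,400 − $81,399 = +$1 applied to largest allocation (Ferraro): Ferraro becomes $24,356.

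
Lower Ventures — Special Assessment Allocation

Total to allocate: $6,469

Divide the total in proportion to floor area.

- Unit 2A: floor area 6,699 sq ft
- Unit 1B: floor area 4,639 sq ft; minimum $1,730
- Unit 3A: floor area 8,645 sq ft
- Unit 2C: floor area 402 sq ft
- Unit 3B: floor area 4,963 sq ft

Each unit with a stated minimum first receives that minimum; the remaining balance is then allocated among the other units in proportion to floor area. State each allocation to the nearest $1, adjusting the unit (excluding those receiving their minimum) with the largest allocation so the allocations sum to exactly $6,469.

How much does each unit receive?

Unit 2A: $1,533 | Unit 1B: $1,730 | Unit 3A: $1,978 | Unit 2C: $92 | Unit 3B: $1,136

Fund the minimums — Unit 1B $1,730. Residual $4,739.
Residual split over remaining floor area 20,709: Unit 2A 1,532.98 → $1,533; Unit 3A 1,978.30 → $1,978; Unit 2C 91.99 → $92; Unit 3B 1,135.72 → $1,136.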